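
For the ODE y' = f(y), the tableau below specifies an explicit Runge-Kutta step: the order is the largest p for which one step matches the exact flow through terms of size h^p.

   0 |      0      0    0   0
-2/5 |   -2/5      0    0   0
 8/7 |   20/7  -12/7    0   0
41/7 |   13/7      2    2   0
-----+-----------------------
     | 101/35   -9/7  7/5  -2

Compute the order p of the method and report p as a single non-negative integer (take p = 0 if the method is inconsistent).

b = (101/35, -9/7, 7/5, -2)
c = (0, -2/5, 8/7, 41/7)
Ac = (0, 0, 24/35, 52/35)
Σ b_i: 101/35·1 + (-9/7)·1 + 7/5·1 + (-2)·1 = 1 ✓
b·c: (-9/7)·(-2/5) + 7/5·8/7 + (-2)·41/7 = -48/5 ≠ 1/2 ⇒ order 1.

1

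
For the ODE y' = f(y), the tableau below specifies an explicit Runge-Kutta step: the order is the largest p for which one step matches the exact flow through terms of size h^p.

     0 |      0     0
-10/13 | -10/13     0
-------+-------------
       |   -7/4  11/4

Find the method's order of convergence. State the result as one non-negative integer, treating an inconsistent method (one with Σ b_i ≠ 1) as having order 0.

1

b = (-7/4, 11/4)
c = (0, -10/13)
Σ b_i: (-7/4)·1 + 11/4·1 = 1 ✓
b·c: 11/4·(-10/13) = -55/26 ≠ 1/2 ⇒ order 1.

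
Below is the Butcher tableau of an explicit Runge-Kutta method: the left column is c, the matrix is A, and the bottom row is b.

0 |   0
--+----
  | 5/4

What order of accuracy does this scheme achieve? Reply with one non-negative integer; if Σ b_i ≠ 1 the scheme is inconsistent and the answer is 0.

b = (5/4)
c = (0)
Σ b_i: 5/4·1 = 5/4 ≠ 1 ⇒ order 0.

0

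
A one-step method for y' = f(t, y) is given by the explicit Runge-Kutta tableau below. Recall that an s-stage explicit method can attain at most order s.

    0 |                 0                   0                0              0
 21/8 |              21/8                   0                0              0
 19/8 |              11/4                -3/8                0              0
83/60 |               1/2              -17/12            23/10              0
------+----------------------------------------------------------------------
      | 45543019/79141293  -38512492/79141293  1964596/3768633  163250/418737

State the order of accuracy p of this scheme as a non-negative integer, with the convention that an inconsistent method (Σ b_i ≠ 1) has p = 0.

b = (45543019/79141293, -38512492/79141293, 1964596/3768633, 163250/418737)
c = (0, 21/8, 19/8, 83/60)
Ac = (0, 0, -63/64, 279/160)
Σ b_i: 45543019/79141293·1 + (-38512492/79141293)·1 + 1964596/3768633·1 + 163250/418737·1 = 1 ✓
b·c: (-38512492/79141293)·21/8 + 1964596/3768633·19/8 + 163250/418737·83/60 = 1/2 ✓
b·c²: (-38512492/79141293)·441/64 + 1964596/3768633·361/64 + 163250/418737·6889/3600 = 1/3 ✓
b·Ac: 1964596/3768633·(-63/64) + 163250/418737·279/160 = 1/6 ✓
b·c³: (-38512492/79141293)·9261/512 + 1964596/3768633·6859/512 + 163250/418737·571787/216000 = -35566441/45223596 ≠ 1/4 ⇒ order 3.
b·(c∘Ac): 1964596/3768633·(-1197/512) + 163250/418737·7719/3200 = -14917747/53598336 ≠ 1/8
b·Ac²: 1964596/3768633·(-1323/512) + 163250/418737·4111/1280 = -1271707/13399584 ≠ 1/12
b·A²c: 163250/418737·(-1449/640) = -7884975/8933056 ≠ 1/24

3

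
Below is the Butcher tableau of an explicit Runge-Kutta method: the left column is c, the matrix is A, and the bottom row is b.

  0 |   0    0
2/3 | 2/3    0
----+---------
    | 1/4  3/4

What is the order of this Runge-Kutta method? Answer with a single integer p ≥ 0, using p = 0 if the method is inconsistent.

2

b = (1/4, 3/4)
c = (0, 2/3)
Σ b_i: 1/4·1 + 3/4·1 = 1 ✓
b·c: 3/4·2/3 = 1/2 ✓; 2 stages ⇒ order 2.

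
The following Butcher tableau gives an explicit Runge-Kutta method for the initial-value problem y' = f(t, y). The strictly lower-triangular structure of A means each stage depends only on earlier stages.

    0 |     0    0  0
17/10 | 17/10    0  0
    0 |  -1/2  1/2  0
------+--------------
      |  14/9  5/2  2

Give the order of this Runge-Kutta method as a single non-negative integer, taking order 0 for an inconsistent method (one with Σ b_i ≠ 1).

b = (14/9, 5/2, 2)
c = (0, 17/10, 0)
Ac = (0, 0, 17/20)
Σ b_i: 14/9·1 + 5/2·1 + 2·1 = 109/18 ≠ 1 ⇒ order 0.

0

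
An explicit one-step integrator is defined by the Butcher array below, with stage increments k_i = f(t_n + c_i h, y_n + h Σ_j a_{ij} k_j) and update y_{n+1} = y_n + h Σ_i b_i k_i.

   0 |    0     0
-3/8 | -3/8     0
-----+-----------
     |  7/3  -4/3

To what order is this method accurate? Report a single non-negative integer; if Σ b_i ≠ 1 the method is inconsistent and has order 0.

b = (7/3, -4/3)
c = (0, -3/8)
Σ b_i: 7/3·1 + (-4/3)·1 = 1 ✓
b·c: (-4/3)·(-3/8) = 1/2 ✓; 2 stages ⇒ order 2.

2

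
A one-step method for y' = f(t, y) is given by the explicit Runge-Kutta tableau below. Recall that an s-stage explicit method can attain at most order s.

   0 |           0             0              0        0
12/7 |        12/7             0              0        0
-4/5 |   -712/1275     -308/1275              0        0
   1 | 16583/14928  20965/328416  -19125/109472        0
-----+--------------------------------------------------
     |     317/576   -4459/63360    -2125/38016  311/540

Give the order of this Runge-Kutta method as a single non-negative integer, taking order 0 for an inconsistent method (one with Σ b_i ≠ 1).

b = (317/576, -4459/63360, -2125/38016, 311/540)
c = (0, 12/7, -4/5, 1)
Ac = (0, 0, -176/425, 155/622)
Σ b_i: 317/576·1 + (-4459/63360)·1 + (-2125/38016)·1 + 311/540·1 = 1 ✓
b·c: (-4459/63360)·12/7 + (-2125/38016)·(-4/5) + 311/540·1 = 1/2 ✓
b·c²: (-4459/63360)·144/49 + (-2125/38016)·16/25 + 311/540·1 = 1/3 ✓
b·Ac: (-2125/38016)·(-176/425) + 311/540·155/622 = 1/6 ✓
b·c³: (-4459/63360)·1728/343 + (-2125/38016)·(-64/125) + 311/540·1 = 1/4 ✓
b·(c∘Ac): (-2125/38016)·704/2125 + 311/540·155/622 = 1/8 ✓
b·Ac²: (-2125/38016)·(-2112/2975) + 311/540·165/2177 = 1/12 ✓
b·A²c: 311/540·45/622 = 1/24 ✓; 4 stages ⇒ order 4.

4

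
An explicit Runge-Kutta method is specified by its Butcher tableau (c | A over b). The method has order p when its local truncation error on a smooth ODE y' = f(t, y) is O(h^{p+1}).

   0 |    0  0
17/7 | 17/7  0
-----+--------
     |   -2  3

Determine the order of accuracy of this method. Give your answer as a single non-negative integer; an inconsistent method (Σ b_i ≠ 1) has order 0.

b = (-2, 3)
c = (0, 17/7)
Σ b_i: (-2)·1 + 3·1 = 1 ✓
b·c: 3·17/7 = 51/7 ≠ 1/2 ⇒ order 1.

1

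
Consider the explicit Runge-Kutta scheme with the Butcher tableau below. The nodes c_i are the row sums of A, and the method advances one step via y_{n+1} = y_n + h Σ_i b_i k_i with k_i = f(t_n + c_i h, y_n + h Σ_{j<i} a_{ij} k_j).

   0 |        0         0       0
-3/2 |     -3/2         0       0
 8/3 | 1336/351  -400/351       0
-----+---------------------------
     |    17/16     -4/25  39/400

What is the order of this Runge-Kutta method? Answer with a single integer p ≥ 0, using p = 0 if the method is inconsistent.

b = (17/16, -4/25, 39/400)
c = (0, -3/2, 8/3)
Ac = (0, 0, 200/117)
Σ b_i: 17/16·1 + (-4/25)·1 + 39/400·1 = 1 ✓
b·c: (-4/25)·(-3/2) + 39/400·8/3 = 1/2 ✓
b·c²: (-4/25)·9/4 + 39/400·64/9 = 1/3 ✓
b·Ac: 39/400·200/117 = 1/6 ✓; 3 stages ⇒ order 3.

3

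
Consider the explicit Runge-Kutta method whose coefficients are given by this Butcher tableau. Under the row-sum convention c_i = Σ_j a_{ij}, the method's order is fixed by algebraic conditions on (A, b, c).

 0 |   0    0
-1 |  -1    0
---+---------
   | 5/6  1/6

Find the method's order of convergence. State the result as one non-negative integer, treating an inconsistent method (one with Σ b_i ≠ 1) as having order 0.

b = (5/6, 1/6)
c = (0, -1)
Σ b_i: 5/6·1 + 1/6·1 = 1 ✓
b·c: 1/6·(-1) = -1/6 ≠ 1/2 ⇒ order 1.

1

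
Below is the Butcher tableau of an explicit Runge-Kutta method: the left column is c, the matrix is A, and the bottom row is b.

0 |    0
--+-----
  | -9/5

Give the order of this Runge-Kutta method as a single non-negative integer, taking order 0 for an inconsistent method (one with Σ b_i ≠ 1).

b = (-9/5)
c = (0)
Σ b_i: (-9/5)·1 = -9/5 ≠ 1 ⇒ order 0.

0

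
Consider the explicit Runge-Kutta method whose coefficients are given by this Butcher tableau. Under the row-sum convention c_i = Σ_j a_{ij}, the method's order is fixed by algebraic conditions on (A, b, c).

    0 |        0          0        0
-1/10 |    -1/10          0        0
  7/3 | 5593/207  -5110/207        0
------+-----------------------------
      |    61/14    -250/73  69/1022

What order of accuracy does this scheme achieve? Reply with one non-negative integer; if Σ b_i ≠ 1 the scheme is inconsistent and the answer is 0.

b = (61/14, -250/73, 69/1022)
c = (0, -1/10, 7/3)
Ac = (0, 0, 511/207)
Σ b_i: 61/14·1 + (-250/73)·1 + 69/1022·1 = 1 ✓
b·c: (-250/73)·(-1/10) + 69/1022·7/3 = 1/2 ✓
b·c²: (-250/73)·1/100 + 69/1022·49/9 = 1/3 ✓
b·Ac: 69/1022·511/207 = 1/6 ✓; 3 stages ⇒ order 3.

3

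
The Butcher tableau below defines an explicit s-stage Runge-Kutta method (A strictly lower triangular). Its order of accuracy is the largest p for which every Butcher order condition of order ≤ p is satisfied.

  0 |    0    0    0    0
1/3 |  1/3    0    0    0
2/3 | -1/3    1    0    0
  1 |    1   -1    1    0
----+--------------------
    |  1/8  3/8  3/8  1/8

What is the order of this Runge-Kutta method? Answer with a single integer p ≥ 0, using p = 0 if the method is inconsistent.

4

b = (1/8, 3/8, 3/8, 1/8)
c = (0, 1/3, 2/3, 1)
Ac = (0, 0, 1/3, 1/3)
Σ b_i: 1/8·1 + 3/8·1 + 3/8·1 + 1/8·1 = 1 ✓
b·c: 3/8·1/3 + 3/8·2/3 + 1/8·1 = 1/2 ✓
b·c²: 3/8·1/9 + 3/8·4/9 + 1/8·1 = 1/3 ✓
b·Ac: 3/8·1/3 + 1/8·1/3 = 1/6 ✓
b·c³: 3/8·1/27 + 3/8·8/27 + 1/8·1 = 1/4 ✓
b·(c∘Ac): 3/8·2/9 + 1/8·1/3 = 1/8 ✓
b·Ac²: 3/8·1/9 + 1/8·1/3 = 1/12 ✓
b·A²c: 1/8·1/3 = 1/24 ✓; 4 stages ⇒ order 4.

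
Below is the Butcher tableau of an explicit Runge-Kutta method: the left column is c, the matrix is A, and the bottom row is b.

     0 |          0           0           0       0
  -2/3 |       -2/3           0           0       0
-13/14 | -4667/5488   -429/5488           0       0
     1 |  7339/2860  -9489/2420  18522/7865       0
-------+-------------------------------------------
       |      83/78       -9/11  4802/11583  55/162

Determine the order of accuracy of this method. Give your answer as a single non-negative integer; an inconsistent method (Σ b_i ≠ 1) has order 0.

b = (83/78, -9/11, 4802/11583, 55/162)
c = (0, -2/3, -13/14, 1)
Ac = (0, 0, 143/2744, 47/110)
Σ b_i: 83/78·1 + (-9/11)·1 + 4802/11583·1 + 55/162·1 = 1 ✓
b·c: (-9/11)·(-2/3) + 4802/11583·(-13/14) + 55/162·1 = 1/2 ✓
b·c²: (-9/11)·4/9 + 4802/11583·169/196 + 55/162·1 = 1/3 ✓
b·Ac: 4802/11583·143/2744 + 55/162·47/110 = 1/6 ✓
b·c³: (-9/11)·(-8/27) + 4802/11583·(-2197/2744) + 55/162·1 = 1/4 ✓
b·(c∘Ac): 4802/11583·(-1859/38416) + 55/162·47/110 = 1/8 ✓
b·Ac²: 4802/11583·(-143/4116) + 55/162·19/66 = 1/12 ✓
b·A²c: 55/162·27/220 = 1/24 ✓; 4 stages ⇒ order 4.

4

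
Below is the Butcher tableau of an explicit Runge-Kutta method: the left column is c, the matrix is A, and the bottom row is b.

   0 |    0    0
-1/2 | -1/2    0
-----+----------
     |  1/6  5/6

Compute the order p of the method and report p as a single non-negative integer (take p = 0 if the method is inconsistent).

1

b = (1/6, 5/6)
c = (0, -1/2)
Σ b_i: 1/6·1 + 5/6·1 = 1 ✓
b·c: 5/6·(-1/2) = -5/12 ≠ 1/2 ⇒ order 1.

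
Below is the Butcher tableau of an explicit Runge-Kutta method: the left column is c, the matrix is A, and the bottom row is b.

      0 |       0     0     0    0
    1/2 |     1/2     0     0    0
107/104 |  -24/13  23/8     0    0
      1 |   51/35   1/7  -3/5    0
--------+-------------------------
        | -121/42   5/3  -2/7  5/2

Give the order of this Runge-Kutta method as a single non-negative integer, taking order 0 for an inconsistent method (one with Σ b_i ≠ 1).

b = (-121/42, 5/3, -2/7, 5/2)
c = (0, 1/2, 107/104, 1)
Ac = (0, 0, 23/16, -1987/3640)
Σ b_i: (-121/42)·1 + 5/3·1 + (-2/7)·1 + 5/2·1 = 1 ✓
b·c: 5/3·1/2 + (-2/7)·107/104 + 5/2·1 = 3319/1092 ≠ 1/2 ⇒ order 1.

1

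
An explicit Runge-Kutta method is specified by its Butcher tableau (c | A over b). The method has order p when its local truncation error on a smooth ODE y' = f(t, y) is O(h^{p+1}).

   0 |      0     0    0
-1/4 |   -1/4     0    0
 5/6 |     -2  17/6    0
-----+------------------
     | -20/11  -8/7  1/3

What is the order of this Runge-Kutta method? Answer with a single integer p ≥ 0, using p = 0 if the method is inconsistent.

b = (-20/11, -8/7, 1/3)
c = (0, -1/4, 5/6)
Ac = (0, 0, -17/24)
Σ b_i: (-20/11)·1 + (-8/7)·1 + 1/3·1 = -607/231 ≠ 1 ⇒ order 0.

0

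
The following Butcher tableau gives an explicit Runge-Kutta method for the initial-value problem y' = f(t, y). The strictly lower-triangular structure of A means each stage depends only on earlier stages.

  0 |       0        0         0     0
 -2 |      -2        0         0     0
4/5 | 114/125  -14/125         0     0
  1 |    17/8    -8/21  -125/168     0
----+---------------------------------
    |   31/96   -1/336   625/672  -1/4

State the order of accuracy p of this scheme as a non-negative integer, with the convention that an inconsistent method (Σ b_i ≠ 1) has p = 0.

b = (31/96, -1/336, 625/672, -1/4)
c = (0, -2, 4/5, 1)
Ac = (0, 0, 28/125, 1/6)
Σ b_i: 31/96·1 + (-1/336)·1 + 625/672·1 + (-1/4)·1 = 1 ✓
b·c: (-1/336)·(-2) + 625/672·4/5 + (-1/4)·1 = 1/2 ✓
b·c²: (-1/336)·4 + 625/672·16/25 + (-1/4)·1 = 1/3 ✓
b·Ac: 625/672·28/125 + (-1/4)·1/6 = 1/6 ✓
b·c³: (-1/336)·(-8) + 625/672·64/125 + (-1/4)·1 = 1/4 ✓
b·(c∘Ac): 625/672·112/625 + (-1/4)·1/6 = 1/8 ✓
b·Ac²: 625/672·(-56/125) + (-1/4)·(-2) = 1/12 ✓
b·A²c: (-1/4)·(-1/6) = 1/24 ✓; 4 stages ⇒ order 4.

4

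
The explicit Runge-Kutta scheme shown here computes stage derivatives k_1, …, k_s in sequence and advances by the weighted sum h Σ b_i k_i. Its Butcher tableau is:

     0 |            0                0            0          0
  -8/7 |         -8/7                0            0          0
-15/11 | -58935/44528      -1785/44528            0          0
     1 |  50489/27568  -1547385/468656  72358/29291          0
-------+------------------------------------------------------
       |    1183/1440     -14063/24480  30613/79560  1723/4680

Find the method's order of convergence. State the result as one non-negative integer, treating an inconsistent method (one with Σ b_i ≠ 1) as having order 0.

b = (1183/1440, -14063/24480, 30613/79560, 1723/4680)
c = (0, -8/7, -15/11, 1)
Ac = (0, 0, 255/5566, 1395/3446)
Σ b_i: 1183/1440·1 + (-14063/24480)·1 + 30613/79560·1 + 1723/4680·1 = 1 ✓
b·c: (-14063/24480)·(-8/7) + 30613/79560·(-15/11) + 1723/4680·1 = 1/2 ✓
b·c²: (-14063/24480)·64/49 + 30613/79560·225/121 + 1723/4680·1 = 1/3 ✓
b·Ac: 30613/79560·255/5566 + 1723/4680·1395/3446 = 1/6 ✓
b·c³: (-14063/24480)·(-512/343) + 30613/79560·(-3375/1331) + 1723/4680·1 = 1/4 ✓
b·(c∘Ac): 30613/79560·(-3825/61226) + 1723/4680·1395/3446 = 1/8 ✓
b·Ac²: 30613/79560·(-1020/19481) + 1723/4680·3390/12061 = 1/12 ✓
b·A²c: 1723/4680·195/1723 = 1/24 ✓; 4 stages ⇒ order 4.

4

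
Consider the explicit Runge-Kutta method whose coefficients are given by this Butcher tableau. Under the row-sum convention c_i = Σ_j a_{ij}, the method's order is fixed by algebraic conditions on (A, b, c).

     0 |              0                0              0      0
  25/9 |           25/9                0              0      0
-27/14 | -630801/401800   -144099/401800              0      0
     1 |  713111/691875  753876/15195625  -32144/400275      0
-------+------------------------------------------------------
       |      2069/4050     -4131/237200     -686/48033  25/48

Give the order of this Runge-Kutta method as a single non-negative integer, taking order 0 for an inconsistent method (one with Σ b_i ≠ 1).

4

b = (2069/4050, -4131/237200, -686/48033, 25/48)
c = (0, 25/9, -27/14, 1)
Ac = (0, 0, -16011/16072, 12/41)
Σ b_i: 2069/4050·1 + (-4131/237200)·1 + (-686/48033)·1 + 25/48·1 = 1 ✓
b·c: (-4131/237200)·25/9 + (-686/48033)·(-27/14) + 25/48·1 = 1/2 ✓
b·c²: (-4131/237200)·625/81 + (-686/48033)·729/196 + 25/48·1 = 1/3 ✓
b·Ac: (-686/48033)·(-16011/16072) + 25/48·12/41 = 1/6 ✓
b·c³: (-4131/237200)·15625/729 + (-686/48033)·(-19683/2744) + 25/48·1 = 1/4 ✓
b·(c∘Ac): (-686/48033)·432297/225008 + 25/48·12/41 = 1/8 ✓
b·Ac²: (-686/48033)·(-44475/16072) + 25/48·776/9225 = 1/12 ✓
b·A²c: 25/48·2/25 = 1/24 ✓; 4 stages ⇒ order 4.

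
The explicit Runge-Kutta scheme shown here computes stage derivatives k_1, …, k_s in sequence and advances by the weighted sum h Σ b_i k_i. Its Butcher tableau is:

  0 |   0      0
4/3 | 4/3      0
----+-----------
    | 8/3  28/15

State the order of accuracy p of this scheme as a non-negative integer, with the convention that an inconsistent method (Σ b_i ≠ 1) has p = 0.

0

b = (8/3, 28/15)
c = (0, 4/3)
Σ b_i: 8/3·1 + 28/15·1 = 68/15 ≠ 1 ⇒ order 0.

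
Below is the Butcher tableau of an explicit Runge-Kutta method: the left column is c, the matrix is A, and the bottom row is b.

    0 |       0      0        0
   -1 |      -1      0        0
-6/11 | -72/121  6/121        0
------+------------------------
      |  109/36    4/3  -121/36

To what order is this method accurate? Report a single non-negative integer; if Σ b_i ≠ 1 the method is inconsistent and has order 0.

b = (109/36, 4/3, -121/36)
c = (0, -1, -6/11)
Ac = (0, 0, -6/121)
Σ b_i: 109/36·1 + 4/3·1 + (-121/36)·1 = 1 ✓
b·c: 4/3·(-1) + (-121/36)·(-6/11) = 1/2 ✓
b·c²: 4/3·1 + (-121/36)·36/121 = 1/3 ✓
b·Ac: (-121/36)·(-6/121) = 1/6 ✓; 3 stages ⇒ order 3.

3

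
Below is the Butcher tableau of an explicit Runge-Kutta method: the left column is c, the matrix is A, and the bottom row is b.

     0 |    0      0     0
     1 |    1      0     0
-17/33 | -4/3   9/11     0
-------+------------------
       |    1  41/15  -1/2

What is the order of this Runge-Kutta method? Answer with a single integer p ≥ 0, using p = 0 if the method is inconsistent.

b = (1, 41/15, -1/2)
c = (0, 1, -17/33)
Ac = (0, 0, 9/11)
Σ b_i: 1·1 + 41/15·1 + (-1/2)·1 = 97/30 ≠ 1 ⇒ order 0.

0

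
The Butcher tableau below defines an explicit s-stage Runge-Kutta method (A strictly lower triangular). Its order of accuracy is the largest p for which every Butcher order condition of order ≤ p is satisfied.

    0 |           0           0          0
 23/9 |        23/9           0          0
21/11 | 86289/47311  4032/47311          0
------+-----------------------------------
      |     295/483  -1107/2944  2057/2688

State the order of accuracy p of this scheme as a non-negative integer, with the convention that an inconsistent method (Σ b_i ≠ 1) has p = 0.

b = (295/483, -1107/2944, 2057/2688)
c = (0, 23/9, 21/11)
Ac = (0, 0, 448/2057)
Σ b_i: 295/483·1 + (-1107/2944)·1 + 2057/2688·1 = 1 ✓
b·c: (-1107/2944)·23/9 + 2057/2688·21/11 = 1/2 ✓
b·c²: (-1107/2944)·529/81 + 2057/2688·441/121 = 1/3 ✓
b·Ac: 2057/2688·448/2057 = 1/6 ✓; 3 stages ⇒ order 3.

3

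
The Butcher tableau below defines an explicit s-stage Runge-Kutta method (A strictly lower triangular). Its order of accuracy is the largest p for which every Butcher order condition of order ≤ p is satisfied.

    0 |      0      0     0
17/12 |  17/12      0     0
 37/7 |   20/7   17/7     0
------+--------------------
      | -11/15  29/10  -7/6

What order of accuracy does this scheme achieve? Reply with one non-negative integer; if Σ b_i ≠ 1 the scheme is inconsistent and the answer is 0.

1

b = (-11/15, 29/10, -7/6)
c = (0, 17/12, 37/7)
Ac = (0, 0, 289/84)
Σ b_i: (-11/15)·1 + 29/10·1 + (-7/6)·1 = 1 ✓
b·c: 29/10·17/12 + (-7/6)·37/7 = -247/120 ≠ 1/2 ⇒ order 1.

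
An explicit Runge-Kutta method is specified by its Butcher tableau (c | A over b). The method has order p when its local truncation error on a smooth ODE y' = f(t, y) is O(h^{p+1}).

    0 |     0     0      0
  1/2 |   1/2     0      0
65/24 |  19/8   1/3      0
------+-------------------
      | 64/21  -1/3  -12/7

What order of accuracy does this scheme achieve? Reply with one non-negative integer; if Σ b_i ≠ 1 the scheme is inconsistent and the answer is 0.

1

b = (64/21, -1/3, -12/7)
c = (0, 1/2, 65/24)
Ac = (0, 0, 1/6)
Σ b_i: 64/21·1 + (-1/3)·1 + (-12/7)·1 = 1 ✓
b·c: (-1/3)·1/2 + (-12/7)·65/24 = -101/21 ≠ 1/2 ⇒ order 1.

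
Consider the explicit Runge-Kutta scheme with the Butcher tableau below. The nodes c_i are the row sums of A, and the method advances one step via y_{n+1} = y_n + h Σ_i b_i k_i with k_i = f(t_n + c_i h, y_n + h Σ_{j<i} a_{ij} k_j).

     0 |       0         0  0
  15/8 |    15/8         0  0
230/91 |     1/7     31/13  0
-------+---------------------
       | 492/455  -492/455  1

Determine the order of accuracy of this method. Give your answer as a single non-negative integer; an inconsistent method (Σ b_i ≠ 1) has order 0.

b = (492/455, -492/455, 1)
c = (0, 15/8, 230/91)
Ac = (0, 0, 465/104)
Σ b_i: 492/455·1 + (-492/455)·1 + 1·1 = 1 ✓
b·c: (-492/455)·15/8 + 1·230/91 = 1/2 ✓
b·c²: (-492/455)·225/64 + 1·52900/8281 = 342715/132496 ≠ 1/3 ⇒ order 2.
b·Ac: 1·465/104 = 465/104 ≠ 1/6

2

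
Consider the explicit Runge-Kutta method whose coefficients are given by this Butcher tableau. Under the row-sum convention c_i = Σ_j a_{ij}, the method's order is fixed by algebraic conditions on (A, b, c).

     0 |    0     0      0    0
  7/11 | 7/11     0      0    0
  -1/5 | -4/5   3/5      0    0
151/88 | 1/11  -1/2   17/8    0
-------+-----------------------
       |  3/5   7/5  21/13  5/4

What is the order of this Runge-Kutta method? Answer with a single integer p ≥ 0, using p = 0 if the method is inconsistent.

0

b = (3/5, 7/5, 21/13, 5/4)
c = (0, 7/11, -1/5, 151/88)
Ac = (0, 0, 21/55, -327/440)
Σ b_i: 3/5·1 + 7/5·1 + 21/13·1 + 5/4·1 = 253/52 ≠ 1 ⇒ order 0.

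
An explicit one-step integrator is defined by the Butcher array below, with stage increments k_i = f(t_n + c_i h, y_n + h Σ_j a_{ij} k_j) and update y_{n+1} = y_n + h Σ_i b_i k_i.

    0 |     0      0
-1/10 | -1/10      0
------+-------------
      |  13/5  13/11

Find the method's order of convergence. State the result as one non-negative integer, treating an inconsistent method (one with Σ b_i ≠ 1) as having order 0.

b = (13/5, 13/11)
c = (0, -1/10)
Σ b_i: 13/5·1 + 13/11·1 = 208/55 ≠ 1 ⇒ order 0.

0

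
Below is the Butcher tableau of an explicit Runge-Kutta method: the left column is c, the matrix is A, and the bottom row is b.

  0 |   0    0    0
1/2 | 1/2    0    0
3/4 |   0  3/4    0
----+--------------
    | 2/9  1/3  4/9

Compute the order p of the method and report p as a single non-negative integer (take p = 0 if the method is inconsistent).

3

b = (2/9, 1/3, 4/9)
c = (0, 1/2, 3/4)
Ac = (0, 0, 3/8)
Σ b_i: 2/9·1 + 1/3·1 + 4/9·1 = 1 ✓
b·c: 1/3·1/2 + 4/9·3/4 = 1/2 ✓
b·c²: 1/3·1/4 + 4/9·9/16 = 1/3 ✓
b·Ac: 4/9·3/8 = 1/6 ✓; 3 stages ⇒ order 3.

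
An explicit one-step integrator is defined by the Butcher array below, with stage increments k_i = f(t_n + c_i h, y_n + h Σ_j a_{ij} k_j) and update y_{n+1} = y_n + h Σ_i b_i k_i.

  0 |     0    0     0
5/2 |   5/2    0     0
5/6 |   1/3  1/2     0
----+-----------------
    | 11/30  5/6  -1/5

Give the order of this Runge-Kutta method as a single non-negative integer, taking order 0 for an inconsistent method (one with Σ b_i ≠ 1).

1

b = (11/30, 5/6, -1/5)
c = (0, 5/2, 5/6)
Ac = (0, 0, 5/4)
Σ b_i: 11/30·1 + 5/6·1 + (-1/5)·1 = 1 ✓
b·c: 5/6·5/2 + (-1/5)·5/6 = 23/12 ≠ 1/2 ⇒ order 1.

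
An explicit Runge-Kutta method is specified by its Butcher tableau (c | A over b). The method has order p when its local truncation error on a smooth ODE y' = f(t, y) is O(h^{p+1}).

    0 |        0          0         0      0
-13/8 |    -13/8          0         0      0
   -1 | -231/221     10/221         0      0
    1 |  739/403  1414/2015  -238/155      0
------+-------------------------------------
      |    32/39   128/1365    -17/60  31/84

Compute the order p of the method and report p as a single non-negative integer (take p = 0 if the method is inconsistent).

b = (32/39, 128/1365, -17/60, 31/84)
c = (0, -13/8, -1, 1)
Ac = (0, 0, -5/68, 49/124)
Σ b_i: 32/39·1 + 128/1365·1 + (-17/60)·1 + 31/84·1 = 1 ✓
b·c: 128/1365·(-13/8) + (-17/60)·(-1) + 31/84·1 = 1/2 ✓
b·c²: 128/1365·169/64 + (-17/60)·1 + 31/84·1 = 1/3 ✓
b·Ac: (-17/60)·(-5/68) + 31/84·49/124 = 1/6 ✓
b·c³: 128/1365·(-2197/512) + (-17/60)·(-1) + 31/84·1 = 1/4 ✓
b·(c∘Ac): (-17/60)·5/68 + 31/84·49/124 = 1/8 ✓
b·Ac²: (-17/60)·65/544 + 31/84·315/992 = 1/12 ✓
b·A²c: 31/84·7/62 = 1/24 ✓; 4 stages ⇒ order 4.

4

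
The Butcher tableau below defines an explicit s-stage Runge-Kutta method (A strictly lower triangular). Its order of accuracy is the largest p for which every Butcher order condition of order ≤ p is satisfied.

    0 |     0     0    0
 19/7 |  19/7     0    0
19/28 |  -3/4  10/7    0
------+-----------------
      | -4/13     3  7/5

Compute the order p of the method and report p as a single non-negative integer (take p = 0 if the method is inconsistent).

b = (-4/13, 3, 7/5)
c = (0, 19/7, 19/28)
Ac = (0, 0, 190/49)
Σ b_i: (-4/13)·1 + 3·1 + 7/5·1 = 266/65 ≠ 1 ⇒ order 0.

0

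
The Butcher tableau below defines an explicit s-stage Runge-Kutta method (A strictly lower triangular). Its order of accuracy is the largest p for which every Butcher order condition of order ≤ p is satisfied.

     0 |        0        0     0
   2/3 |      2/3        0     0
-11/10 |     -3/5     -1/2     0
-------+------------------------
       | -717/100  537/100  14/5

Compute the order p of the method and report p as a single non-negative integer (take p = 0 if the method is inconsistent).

b = (-717/100, 537/100, 14/5)
c = (0, 2/3, -11/10)
Ac = (0, 0, -1/3)
Σ b_i: (-717/100)·1 + 537/100·1 + 14/5·1 = 1 ✓
b·c: 537/100·2/3 + 14/5·(-11/10) = 1/2 ✓
b·c²: 537/100·4/9 + 14/5·121/100 = 4331/750 ≠ 1/3 ⇒ order 2.
b·Ac: 14/5·(-1/3) = -14/15 ≠ 1/6

2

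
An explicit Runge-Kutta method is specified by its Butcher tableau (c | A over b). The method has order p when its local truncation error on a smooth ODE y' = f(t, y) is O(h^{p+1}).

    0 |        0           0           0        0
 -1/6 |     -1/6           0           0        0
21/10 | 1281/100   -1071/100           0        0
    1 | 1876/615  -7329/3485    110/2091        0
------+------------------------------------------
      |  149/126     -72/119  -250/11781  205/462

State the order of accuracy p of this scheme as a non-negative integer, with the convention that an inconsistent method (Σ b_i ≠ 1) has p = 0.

b = (149/126, -72/119, -250/11781, 205/462)
c = (0, -1/6, 21/10, 1)
Ac = (0, 0, 357/200, 189/410)
Σ b_i: 149/126·1 + (-72/119)·1 + (-250/11781)·1 + 205/462·1 = 1 ✓
b·c: (-72/119)·(-1/6) + (-250/11781)·21/10 + 205/462·1 = 1/2 ✓
b·c²: (-72/119)·1/36 + (-250/11781)·441/100 + 205/462·1 = 1/3 ✓
b·Ac: (-250/11781)·357/200 + 205/462·189/410 = 1/6 ✓
b·c³: (-72/119)·(-1/216) + (-250/11781)·9261/1000 + 205/462·1 = 1/4 ✓
b·(c∘Ac): (-250/11781)·7497/2000 + 205/462·189/410 = 1/8 ✓
b·Ac²: (-250/11781)·(-119/400) + 205/462·427/2460 = 1/12 ✓
b·A²c: 205/462·77/820 = 1/24 ✓; 4 stages ⇒ order 4.

4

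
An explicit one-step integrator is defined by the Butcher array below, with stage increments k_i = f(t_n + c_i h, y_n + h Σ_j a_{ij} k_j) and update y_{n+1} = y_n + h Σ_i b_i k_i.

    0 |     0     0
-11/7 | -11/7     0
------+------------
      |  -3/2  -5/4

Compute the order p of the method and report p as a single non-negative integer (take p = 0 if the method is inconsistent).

b = (-3/2, -5/4)
c = (0, -11/7)
Σ b_i: (-3/2)·1 + (-5/4)·1 = -11/4 ≠ 1 ⇒ order 0.

0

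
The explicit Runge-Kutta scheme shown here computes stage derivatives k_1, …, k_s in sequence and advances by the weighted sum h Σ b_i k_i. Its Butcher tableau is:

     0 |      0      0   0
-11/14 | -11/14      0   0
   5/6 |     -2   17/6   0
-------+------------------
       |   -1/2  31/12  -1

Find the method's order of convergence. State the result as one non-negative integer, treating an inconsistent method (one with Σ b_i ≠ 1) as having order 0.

b = (-1/2, 31/12, -1)
c = (0, -11/14, 5/6)
Ac = (0, 0, -187/84)
Σ b_i: (-1/2)·1 + 31/12·1 + (-1)·1 = 13/12 ≠ 1 ⇒ order 0.

0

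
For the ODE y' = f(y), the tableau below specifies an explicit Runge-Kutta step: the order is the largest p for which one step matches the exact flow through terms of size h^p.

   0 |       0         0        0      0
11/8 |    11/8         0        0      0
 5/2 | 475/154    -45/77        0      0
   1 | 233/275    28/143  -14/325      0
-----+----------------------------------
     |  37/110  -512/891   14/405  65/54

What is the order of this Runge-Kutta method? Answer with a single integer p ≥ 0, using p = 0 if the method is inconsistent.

4

b = (37/110, -512/891, 14/405, 65/54)
c = (0, 11/8, 5/2, 1)
Ac = (0, 0, -45/56, 21/130)
Σ b_i: 37/110·1 + (-512/891)·1 + 14/405·1 + 65/54·1 = 1 ✓
b·c: (-512/891)·11/8 + 14/405·5/2 + 65/54·1 = 1/2 ✓
b·c²: (-512/891)·121/64 + 14/405·25/4 + 65/54·1 = 1/3 ✓
b·Ac: 14/405·(-45/56) + 65/54·21/130 = 1/6 ✓
b·c³: (-512/891)·1331/512 + 14/405·125/8 + 65/54·1 = 1/4 ✓
b·(c∘Ac): 14/405·(-225/112) + 65/54·21/130 = 1/8 ✓
b·Ac²: 14/405·(-495/448) + 65/54·21/208 = 1/12 ✓
b·A²c: 65/54·9/260 = 1/24 ✓; 4 stages ⇒ order 4.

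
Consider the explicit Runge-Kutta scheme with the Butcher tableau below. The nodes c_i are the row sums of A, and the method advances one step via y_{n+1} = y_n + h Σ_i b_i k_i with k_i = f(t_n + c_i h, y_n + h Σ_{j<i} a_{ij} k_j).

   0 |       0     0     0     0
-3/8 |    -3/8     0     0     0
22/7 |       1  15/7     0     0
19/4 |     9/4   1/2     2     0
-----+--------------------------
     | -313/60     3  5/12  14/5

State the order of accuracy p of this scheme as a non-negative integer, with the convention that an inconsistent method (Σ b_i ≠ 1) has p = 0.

1

b = (-313/60, 3, 5/12, 14/5)
c = (0, -3/8, 22/7, 19/4)
Ac = (0, 0, -45/56, 683/112)
Σ b_i: (-313/60)·1 + 3·1 + 5/12·1 + 14/5·1 = 1 ✓
b·c: 3·(-3/8) + 5/12·22/7 + 14/5·19/4 = 11327/840 ≠ 1/2 ⇒ order 1.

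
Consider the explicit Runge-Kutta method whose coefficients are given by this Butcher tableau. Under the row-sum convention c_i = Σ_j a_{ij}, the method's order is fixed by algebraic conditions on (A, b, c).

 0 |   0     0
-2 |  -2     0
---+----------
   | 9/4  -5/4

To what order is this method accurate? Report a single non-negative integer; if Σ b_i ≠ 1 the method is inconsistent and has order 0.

b = (9/4, -5/4)
c = (0, -2)
Σ b_i: 9/4·1 + (-5/4)·1 = 1 ✓
b·c: (-5/4)·(-2) = 5/2 ≠ 1/2 ⇒ order 1.

1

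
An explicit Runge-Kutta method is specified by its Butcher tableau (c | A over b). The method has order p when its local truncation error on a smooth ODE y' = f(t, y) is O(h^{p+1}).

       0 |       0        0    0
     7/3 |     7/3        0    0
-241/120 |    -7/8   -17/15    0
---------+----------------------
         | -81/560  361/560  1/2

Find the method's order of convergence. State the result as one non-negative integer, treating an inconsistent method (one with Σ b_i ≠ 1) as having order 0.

2

b = (-81/560, 361/560, 1/2)
c = (0, 7/3, -241/120)
Ac = (0, 0, -119/45)
Σ b_i: (-81/560)·1 + 361/560·1 + 1/2·1 = 1 ✓
b·c: 361/560·7/3 + 1/2·(-241/120) = 1/2 ✓
b·c²: 361/560·49/9 + 1/2·58081/14400 = 159161/28800 ≠ 1/3 ⇒ order 2.
b·Ac: 1/2·(-119/45) = -119/90 ≠ 1/6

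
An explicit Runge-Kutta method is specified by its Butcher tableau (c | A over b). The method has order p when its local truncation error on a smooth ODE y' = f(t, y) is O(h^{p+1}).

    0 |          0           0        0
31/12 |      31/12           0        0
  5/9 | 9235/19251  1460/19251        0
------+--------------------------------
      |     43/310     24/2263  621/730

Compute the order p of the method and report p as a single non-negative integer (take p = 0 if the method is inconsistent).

3

b = (43/310, 24/2263, 621/730)
c = (0, 31/12, 5/9)
Ac = (0, 0, 365/1863)
Σ b_i: 43/310·1 + 24/2263·1 + 621/730·1 = 1 ✓
b·c: 24/2263·31/12 + 621/730·5/9 = 1/2 ✓
b·c²: 24/2263·961/144 + 621/730·25/81 = 1/3 ✓
b·Ac: 621/730·365/1863 = 1/6 ✓; 3 stages ⇒ order 3.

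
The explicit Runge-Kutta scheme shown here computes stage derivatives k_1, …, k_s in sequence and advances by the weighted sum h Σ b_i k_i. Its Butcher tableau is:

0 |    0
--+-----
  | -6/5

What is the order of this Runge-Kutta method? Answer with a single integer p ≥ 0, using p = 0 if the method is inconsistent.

b = (-6/5)
c = (0)
Σ b_i: (-6/5)·1 = -6/5 ≠ 1 ⇒ order 0.

0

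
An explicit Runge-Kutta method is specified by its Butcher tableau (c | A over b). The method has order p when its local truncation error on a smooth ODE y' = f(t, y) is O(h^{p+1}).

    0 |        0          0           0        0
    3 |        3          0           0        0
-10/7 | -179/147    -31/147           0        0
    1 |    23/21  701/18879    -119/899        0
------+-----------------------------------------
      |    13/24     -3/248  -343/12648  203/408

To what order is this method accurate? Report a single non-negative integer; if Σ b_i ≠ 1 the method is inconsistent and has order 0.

b = (13/24, -3/248, -343/12648, 203/408)
c = (0, 3, -10/7, 1)
Ac = (0, 0, -31/49, 61/203)
Σ b_i: 13/24·1 + (-3/248)·1 + (-343/12648)·1 + 203/408·1 = 1 ✓
b·c: (-3/248)·3 + (-343/12648)·(-10/7) + 203/408·1 = 1/2 ✓
b·c²: (-3/248)·9 + (-343/12648)·100/49 + 203/408·1 = 1/3 ✓
b·Ac: (-343/12648)·(-31/49) + 203/408·61/203 = 1/6 ✓
b·c³: (-3/248)·27 + (-343/12648)·(-1000/343) + 203/408·1 = 1/4 ✓
b·(c∘Ac): (-343/12648)·310/343 + 203/408·61/203 = 1/8 ✓
b·Ac²: (-343/12648)·(-93/49) + 203/408·13/203 = 1/12 ✓
b·A²c: 203/408·17/203 = 1/24 ✓; 4 stages ⇒ order 4.

4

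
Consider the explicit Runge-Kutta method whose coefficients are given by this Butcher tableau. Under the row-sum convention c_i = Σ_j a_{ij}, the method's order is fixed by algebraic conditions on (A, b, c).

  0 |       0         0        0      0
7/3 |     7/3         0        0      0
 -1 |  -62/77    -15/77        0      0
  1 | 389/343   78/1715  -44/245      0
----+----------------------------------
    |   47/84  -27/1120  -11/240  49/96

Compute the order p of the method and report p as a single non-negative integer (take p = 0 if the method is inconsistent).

4

b = (47/84, -27/1120, -11/240, 49/96)
c = (0, 7/3, -1, 1)
Ac = (0, 0, -5/11, 2/7)
Σ b_i: 47/84·1 + (-27/1120)·1 + (-11/240)·1 + 49/96·1 = 1 ✓
b·c: (-27/1120)·7/3 + (-11/240)·(-1) + 49/96·1 = 1/2 ✓
b·c²: (-27/1120)·49/9 + (-11/240)·1 + 49/96·1 = 1/3 ✓
b·Ac: (-11/240)·(-5/11) + 49/96·2/7 = 1/6 ✓
b·c³: (-27/1120)·343/27 + (-11/240)·(-1) + 49/96·1 = 1/4 ✓
b·(c∘Ac): (-11/240)·5/11 + 49/96·2/7 = 1/8 ✓
b·Ac²: (-11/240)·(-35/33) + 49/96·10/147 = 1/12 ✓
b·A²c: 49/96·4/49 = 1/24 ✓; 4 stages ⇒ order 4.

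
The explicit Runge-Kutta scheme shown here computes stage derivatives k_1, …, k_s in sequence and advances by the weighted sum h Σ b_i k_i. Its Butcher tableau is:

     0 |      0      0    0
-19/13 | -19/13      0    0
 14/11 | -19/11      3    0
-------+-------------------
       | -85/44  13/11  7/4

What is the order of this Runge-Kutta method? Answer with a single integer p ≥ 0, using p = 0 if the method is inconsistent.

2

b = (-85/44, 13/11, 7/4)
c = (0, -19/13, 14/11)
Ac = (0, 0, -57/13)
Σ b_i: (-85/44)·1 + 13/11·1 + 7/4·1 = 1 ✓
b·c: 13/11·(-19/13) + 7/4·14/11 = 1/2 ✓
b·c²: 13/11·361/169 + 7/4·196/121 = 8430/1573 ≠ 1/3 ⇒ order 2.
b·Ac: 7/4·(-57/13) = -399/52 ≠ 1/6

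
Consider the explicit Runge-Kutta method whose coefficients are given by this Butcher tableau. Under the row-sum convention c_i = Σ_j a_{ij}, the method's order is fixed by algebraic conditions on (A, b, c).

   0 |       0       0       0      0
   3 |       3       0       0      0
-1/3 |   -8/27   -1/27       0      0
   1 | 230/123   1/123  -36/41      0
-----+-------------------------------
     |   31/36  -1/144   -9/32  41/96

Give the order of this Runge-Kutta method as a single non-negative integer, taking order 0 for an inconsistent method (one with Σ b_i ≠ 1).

b = (31/36, -1/144, -9/32, 41/96)
c = (0, 3, -1/3, 1)
Ac = (0, 0, -1/9, 13/41)
Σ b_i: 31/36·1 + (-1/144)·1 + (-9/32)·1 + 41/96·1 = 1 ✓
b·c: (-1/144)·3 + (-9/32)·(-1/3) + 41/96·1 = 1/2 ✓
b·c²: (-1/144)·9 + (-9/32)·1/9 + 41/96·1 = 1/3 ✓
b·Ac: (-9/32)·(-1/9) + 41/96·13/41 = 1/6 ✓
b·c³: (-1/144)·27 + (-9/32)·(-1/27) + 41/96·1 = 1/4 ✓
b·(c∘Ac): (-9/32)·1/27 + 41/96·13/41 = 1/8 ✓
b·Ac²: (-9/32)·(-1/3) + 41/96·(-1/41) = 1/12 ✓
b·A²c: 41/96·4/41 = 1/24 ✓; 4 stages ⇒ order 4.

4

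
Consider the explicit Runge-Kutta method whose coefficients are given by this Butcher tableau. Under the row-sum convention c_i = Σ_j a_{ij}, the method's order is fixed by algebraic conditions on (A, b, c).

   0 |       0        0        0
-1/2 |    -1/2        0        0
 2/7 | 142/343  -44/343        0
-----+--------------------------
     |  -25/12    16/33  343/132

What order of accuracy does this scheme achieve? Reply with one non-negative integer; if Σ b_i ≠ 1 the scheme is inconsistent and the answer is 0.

b = (-25/12, 16/33, 343/132)
c = (0, -1/2, 2/7)
Ac = (0, 0, 22/343)
Σ b_i: (-25/12)·1 + 16/33·1 + 343/132·1 = 1 ✓
b·c: 16/33·(-1/2) + 343/132·2/7 = 1/2 ✓
b·c²: 16/33·1/4 + 343/132·4/49 = 1/3 ✓
b·Ac: 343/132·22/343 = 1/6 ✓; 3 stages ⇒ order 3.

3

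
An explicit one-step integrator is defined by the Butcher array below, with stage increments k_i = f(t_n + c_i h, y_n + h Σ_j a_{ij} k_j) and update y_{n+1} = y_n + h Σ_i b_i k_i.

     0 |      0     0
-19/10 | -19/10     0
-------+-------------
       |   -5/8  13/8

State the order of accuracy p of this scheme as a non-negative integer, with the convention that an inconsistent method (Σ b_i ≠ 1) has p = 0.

1

b = (-5/8, 13/8)
c = (0, -19/10)
Σ b_i: (-5/8)·1 + 13/8·1 = 1 ✓
b·c: 13/8·(-19/10) = -247/80 ≠ 1/2 ⇒ order 1.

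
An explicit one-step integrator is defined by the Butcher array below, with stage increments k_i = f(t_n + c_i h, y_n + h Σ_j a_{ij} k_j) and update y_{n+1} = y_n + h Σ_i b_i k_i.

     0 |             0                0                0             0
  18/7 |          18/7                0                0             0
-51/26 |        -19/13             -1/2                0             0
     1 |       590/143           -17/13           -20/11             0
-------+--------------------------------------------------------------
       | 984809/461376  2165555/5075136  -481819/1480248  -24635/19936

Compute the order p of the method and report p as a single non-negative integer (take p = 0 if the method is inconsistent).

b = (984809/461376, 2165555/5075136, -481819/1480248, -24635/19936)
c = (0, 18/7, -51/26, 1)
Ac = (0, 0, -9/7, 204/1001)
Σ b_i: 984809/461376·1 + 2165555/5075136·1 + (-481819/1480248)·1 + (-24635/19936)·1 = 1 ✓
b·c: 2165555/5075136·18/7 + (-481819/1480248)·(-51/26) + (-24635/19936)·1 = 1/2 ✓
b·c²: 2165555/5075136·324/49 + (-481819/1480248)·2601/676 + (-24635/19936)·1 = 1/3 ✓
b·Ac: (-481819/1480248)·(-9/7) + (-24635/19936)·204/1001 = 1/6 ✓
b·c³: 2165555/5075136·5832/343 + (-481819/1480248)·(-132651/17576) + (-24635/19936)·1 = 4393443/518336 ≠ 1/4 ⇒ order 3.
b·(c∘Ac): (-481819/1480248)·459/182 + (-24635/19936)·204/1001 = -10693/9968 ≠ 1/8
b·Ac²: (-481819/1480248)·(-162/49) + (-24635/19936)·(-1424889/91091) = 37019379/1814176 ≠ 1/12
b·A²c: (-24635/19936)·180/77 = -1108575/383768 ≠ 1/24

3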